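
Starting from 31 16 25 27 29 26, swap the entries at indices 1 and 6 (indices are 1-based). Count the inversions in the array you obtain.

Positions 1 and 6 hold 31 and 26; after swapping, the array is [26, 16, 25, 27, 29, 31].
Sweep left to right; for each value list the smaller values that follow it:
26 → 16, 25 → 2
16 → none → 0
25 → none → 0
27 → none → 0
29 → none → 0
31 → none → 0
Sum: 2 + 0 + 0 + 0 + 0 + 0 = 2

2 inversions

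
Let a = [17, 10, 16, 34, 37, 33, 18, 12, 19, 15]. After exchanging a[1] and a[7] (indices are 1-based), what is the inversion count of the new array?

Inversions: 24

Positions 1 and 7 hold 17 and 18; after swapping, the array is [18, 10, 16, 34, 37, 33, 17, 12, 19, 15].
Sweep left to right; for each value list the smaller values that follow it:
18: 5
10: 0
16: 2
34: 5
37: 5
33: 4
17: 2
12: 0
19: 1
15: 0
Sum: 5 + 0 + 2 + 5 + 5 + 4 + 2 + 0 + 1 + 0 = 24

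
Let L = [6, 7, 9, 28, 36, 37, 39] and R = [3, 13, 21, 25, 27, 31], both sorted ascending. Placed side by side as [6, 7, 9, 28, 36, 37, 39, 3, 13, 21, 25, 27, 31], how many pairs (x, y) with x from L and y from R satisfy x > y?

For each element r of the right run, count left-run elements greater than r:
r = 3: 6, 7, 9, 28, 36, 37, 39 → 7
r = 13: 28, 36, 37, 39 → 4
r = 21: 28, 36, 37, 39 → 4
r = 25: 28, 36, 37, 39 → 4
r = 27: 28, 36, 37, 39 → 4
r = 31: 36, 37, 39 → 3
Cross-inversions: 7 + 4 + 4 + 4 + 4 + 3 = 26

26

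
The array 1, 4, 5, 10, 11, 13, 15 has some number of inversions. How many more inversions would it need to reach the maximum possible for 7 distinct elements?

Maximum inversions for 7 distinct elements is C(7, 2) = 7·6/2 = 21.
Current inversions — for each element, count later smaller elements:
1: 0
4: 0
5: 0
10: 0
11: 0
13: 0
15: 0
Current total: 0 + 0 + 0 + 0 + 0 + 0 + 0 = 0
Shortfall: 21 − 0 = 21

21 inversions short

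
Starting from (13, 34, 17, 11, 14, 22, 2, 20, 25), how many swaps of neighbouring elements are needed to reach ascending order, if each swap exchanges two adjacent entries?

16

The minimum number of adjacent swaps to sort an array equals its inversion count, since every such swap removes exactly one inversion.
Count inversions — for each element, later elements that are smaller:
13: 11, 2 → 2
34: 17, 11, 14, 22, 2, 20, 25 → 7
17: 11, 14, 2 → 3
11: 2 → 1
14: 2 → 1
22: 2, 20 → 2
2: none → 0
20: none → 0
25: none → 0
Total inversions: 2 + 7 + 3 + 1 + 1 + 2 + 0 + 0 + 0 = 16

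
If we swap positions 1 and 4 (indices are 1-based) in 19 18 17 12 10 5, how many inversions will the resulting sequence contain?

10 inversions

Positions 1 and 4 hold 19 and 12; after swapping, the array is [12, 18, 17, 19, 10, 5].
Count, for each position, how many later elements it exceeds:
12 → 10, 5 → 2
18 → 17, 10, 5 → 3
17 → 10, 5 → 2
19 → 10, 5 → 2
10 → 5 → 1
5 → none → 0
Sum: 2 + 3 + 2 + 2 + 1 + 0 = 10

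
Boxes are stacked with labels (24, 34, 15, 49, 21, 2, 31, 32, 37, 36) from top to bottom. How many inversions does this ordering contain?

17

Element-by-element contributions:
24 → 15, 21, 2 → 3
34 → 15, 21, 2, 31, 32 → 5
15 → 2 → 1
49 → 21, 2, 31, 32, 37, 36 → 6
21 → 2 → 1
2 → none → 0
31 → none → 0
32 → none → 0
37 → 36 → 1
36 → none → 0
Sum: 3 + 5 + 1 + 6 + 1 + 0 + 0 + 0 + 1 + 0 = 17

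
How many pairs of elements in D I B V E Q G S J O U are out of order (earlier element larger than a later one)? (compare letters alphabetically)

16 out-of-order pairs

Count, for each position, how many later elements it exceeds:
D: 1
I: 3
B: 0
V: 7
E: 0
Q: 3
G: 0
S: 2
J: 0
O: 0
U: 0
Sum: 1 + 3 + 0 + 7 + 0 + 3 + 0 + 2 + 0 + 0 + 0 = 16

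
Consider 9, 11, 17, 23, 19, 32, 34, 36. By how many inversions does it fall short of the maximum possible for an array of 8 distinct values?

27

Maximum inversions for 8 distinct elements is C(8, 2) = 8·7/2 = 28.
Current inversions — for each element, count later smaller elements:
9: 0
11: 0
17: 0
23: 1
19: 0
32: 0
34: 0
36: 0
Current total: 0 + 0 + 0 + 1 + 0 + 0 + 0 + 0 = 1
Shortfall: 28 − 1 = 27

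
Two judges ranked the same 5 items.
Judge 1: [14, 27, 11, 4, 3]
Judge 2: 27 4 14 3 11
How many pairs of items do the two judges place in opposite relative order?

Assign each item its position (1..5) in the first ordering, then rewrite the second ordering as that position sequence:
positions: 14→1, 27→2, 11→3, 4→4, 3→5
second ordering as positions: [2, 4, 1, 5, 3]
Discordant pairs = inversions in this position sequence.
2: 1 → 1
4: 1, 3 → 2
1: 0
5: 3 → 1
3: 0
Total: 1 + 2 + 0 + 1 + 0 = 4

Discordant pairs: 4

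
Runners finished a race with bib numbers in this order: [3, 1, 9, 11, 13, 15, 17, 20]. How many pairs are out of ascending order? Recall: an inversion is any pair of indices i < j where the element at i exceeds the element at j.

1 out-of-order pair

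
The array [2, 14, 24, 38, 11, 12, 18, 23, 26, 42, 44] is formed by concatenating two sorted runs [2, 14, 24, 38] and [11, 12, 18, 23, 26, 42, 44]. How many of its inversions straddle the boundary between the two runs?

Split inversions: 11

For each element r of the right run, count left-run elements greater than r:
r = 11: 14, 24, 38 → 3
r = 12: 14, 24, 38 → 3
r = 18: 24, 38 → 2
r = 23: 24, 38 → 2
r = 26: 38 → 1
r = 42: none → 0
r = 44: none → 0
Cross-inversions: 3 + 3 + 2 + 2 + 1 + 0 + 0 = 11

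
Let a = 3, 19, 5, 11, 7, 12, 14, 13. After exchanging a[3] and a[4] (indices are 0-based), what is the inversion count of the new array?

7

Positions 3 and 4 hold 11 and 7; after swapping, the array is [3, 19, 5, 7, 11, 12, 14, 13].
Element-by-element contributions:
3: 0
19: 6
5: 0
7: 0
11: 0
12: 0
14: 1
13: 0
Sum: 0 + 6 + 0 + 0 + 0 + 0 + 1 + 0 = 7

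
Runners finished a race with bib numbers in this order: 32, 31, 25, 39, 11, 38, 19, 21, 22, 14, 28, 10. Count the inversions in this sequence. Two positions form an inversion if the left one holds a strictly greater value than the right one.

Count, for each position, how many later elements it exceeds:
32: 9
31: 8
25: 6
39: 8
11: 1
38: 6
19: 2
21: 2
22: 2
14: 1
28: 1
10: 0
Sum: 9 + 8 + 6 + 8 + 1 + 6 + 2 + 2 + 2 + 1 + 1 + 0 = 46

Inversions: 46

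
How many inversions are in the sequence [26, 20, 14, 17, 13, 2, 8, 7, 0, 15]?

Count, for each position, how many later elements it exceeds:
26: 9
20: 8
14: 5
17: 6
13: 4
2: 1
8: 2
7: 1
0: 0
15: 0
Sum: 9 + 8 + 5 + 6 + 4 + 1 + 2 + 1 + 0 + 0 = 36

Inversions: 36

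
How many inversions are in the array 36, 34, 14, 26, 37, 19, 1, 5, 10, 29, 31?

33 out-of-order pairs

For each element, count later entries that are smaller:
36: 9
34: 8
14: 3
26: 4
37: 6
19: 3
1: 0
5: 0
10: 0
29: 0
31: 0
Sum: 9 + 8 + 3 + 4 + 6 + 3 + 0 + 0 + 0 + 0 + 0 = 33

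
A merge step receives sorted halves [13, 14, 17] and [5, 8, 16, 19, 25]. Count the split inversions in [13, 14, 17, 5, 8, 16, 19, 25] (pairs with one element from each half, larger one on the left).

Take each right-half value and tally the left-half values above it:
r = 5: 13, 14, 17 → 3
r = 8: 13, 14, 17 → 3
r = 16: 17 → 1
r = 19: none → 0
r = 25: none → 0
Cross-inversions: 3 + 3 + 1 + 0 + 0 = 7

7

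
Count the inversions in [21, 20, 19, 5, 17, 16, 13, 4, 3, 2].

Count, for each position, how many later elements it exceeds:
21: 9
20: 8
19: 7
5: 3
17: 5
16: 4
13: 3
4: 2
3: 1
2: 0
Sum: 9 + 8 + 7 + 3 + 5 + 4 + 3 + 2 + 1 + 0 = 42

There are 42 out-of-order pairs.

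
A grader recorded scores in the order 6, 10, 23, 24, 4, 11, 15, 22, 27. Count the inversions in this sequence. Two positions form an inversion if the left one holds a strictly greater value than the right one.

10

For each element, count later entries that are smaller:
6: 1
10: 1
23: 4
24: 4
4: 0
11: 0
15: 0
22: 0
27: 0
Sum: 1 + 1 + 4 + 4 + 0 + 0 + 0 + 0 + 0 = 10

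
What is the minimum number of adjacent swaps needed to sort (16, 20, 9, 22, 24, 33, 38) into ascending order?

2

The minimum number of adjacent swaps to sort an array equals its inversion count, since every such swap removes exactly one inversion.
Count inversions — for each element, later elements that are smaller:
16: 9 → 1
20: 9 → 1
9: none → 0
22: none → 0
24: none → 0
33: none → 0
38: none → 0
Total inversions: 1 + 1 + 0 + 0 + 0 + 0 + 0 = 2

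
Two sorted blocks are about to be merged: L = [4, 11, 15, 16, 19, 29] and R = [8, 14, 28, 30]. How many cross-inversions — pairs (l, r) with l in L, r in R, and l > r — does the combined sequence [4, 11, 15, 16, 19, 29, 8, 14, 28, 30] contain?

Take each right-half value and tally the left-half values above it:
r = 8: 11, 15, 16, 19, 29 → 5
r = 14: 15, 16, 19, 29 → 4
r = 28: 29 → 1
r = 30: none → 0
Cross-inversions: 5 + 4 + 1 + 0 = 10

10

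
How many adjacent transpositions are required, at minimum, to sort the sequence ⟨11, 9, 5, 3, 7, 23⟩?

Adjacent swaps: 8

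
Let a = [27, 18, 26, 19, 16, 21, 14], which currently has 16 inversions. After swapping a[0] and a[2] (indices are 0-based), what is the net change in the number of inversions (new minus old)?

-1

Positions 0 and 2 hold 27 and 26; after swapping, the array is [26, 18, 27, 19, 16, 21, 14].
Count, for each position, how many later elements it exceeds:
26: 5
18: 2
27: 4
19: 2
16: 1
21: 1
14: 0
Sum: 5 + 2 + 4 + 2 + 1 + 1 + 0 = 15
Change: 15 − 16 = -1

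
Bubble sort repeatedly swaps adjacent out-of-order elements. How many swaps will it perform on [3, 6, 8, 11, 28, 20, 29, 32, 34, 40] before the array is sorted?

1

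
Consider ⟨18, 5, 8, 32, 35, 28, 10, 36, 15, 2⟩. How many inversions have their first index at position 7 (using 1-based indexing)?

1

The element at index 7 is 10.
Elements after it: 36, 15, 2
Those smaller than 10: 2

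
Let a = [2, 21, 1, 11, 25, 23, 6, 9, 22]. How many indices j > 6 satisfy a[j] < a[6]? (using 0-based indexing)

0

The element at index 6 is 6.
Elements after it: 9, 22
None of them are smaller than 6.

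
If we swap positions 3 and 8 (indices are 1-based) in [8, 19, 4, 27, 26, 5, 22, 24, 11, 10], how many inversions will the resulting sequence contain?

27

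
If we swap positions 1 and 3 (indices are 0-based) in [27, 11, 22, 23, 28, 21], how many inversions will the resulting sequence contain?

Positions 1 and 3 hold 11 and 23; after swapping, the array is [27, 23, 22, 11, 28, 21].
Element-by-element contributions:
27 → 23, 22, 11, 21 → 4
23 → 22, 11, 21 → 3
22 → 11, 21 → 2
11 → none → 0
28 → 21 → 1
21 → none → 0
Sum: 4 + 3 + 2 + 0 + 1 + 0 = 10

10 inversions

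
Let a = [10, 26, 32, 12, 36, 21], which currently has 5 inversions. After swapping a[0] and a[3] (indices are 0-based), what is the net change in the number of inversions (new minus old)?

Positions 0 and 3 hold 10 and 12; after swapping, the array is [12, 26, 32, 10, 36, 21].
Element-by-element contributions:
12: 1
26: 2
32: 2
10: 0
36: 1
21: 0
Sum: 1 + 2 + 2 + 0 + 1 + 0 = 6
Change: 6 − 5 = +1

+1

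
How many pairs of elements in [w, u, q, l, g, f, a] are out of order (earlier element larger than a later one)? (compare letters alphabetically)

21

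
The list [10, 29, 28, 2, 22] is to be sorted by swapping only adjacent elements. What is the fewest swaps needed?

6

The minimum number of adjacent swaps to sort an array equals its inversion count, since every such swap removes exactly one inversion.
Count inversions — for each element, later elements that are smaller:
10: 2 → 1
29: 28, 2, 22 → 3
28: 2, 22 → 2
2: none → 0
22: none → 0
Total inversions: 1 + 3 + 2 + 0 + 0 = 6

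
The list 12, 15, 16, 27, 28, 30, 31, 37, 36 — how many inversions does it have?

There is 1 inversion.

Element-by-element contributions:
12: 0
15: 0
16: 0
27: 0
28: 0
30: 0
31: 0
37: 1
36: 0
Sum: 0 + 0 + 0 + 0 + 0 + 0 + 0 + 1 + 0 = 1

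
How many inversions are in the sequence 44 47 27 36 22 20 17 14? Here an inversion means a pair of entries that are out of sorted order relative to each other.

Sweep left to right; for each value list the smaller values that follow it:
44 → 27, 36, 22, 20, 17, 14 → 6
47 → 27, 36, 22, 20, 17, 14 → 6
27 → 22, 20, 17, 14 → 4
36 → 22, 20, 17, 14 → 4
22 → 20, 17, 14 → 3
20 → 17, 14 → 2
17 → 14 → 1
14 → none → 0
Sum: 6 + 6 + 4 + 4 + 3 + 2 + 1 + 0 = 26

26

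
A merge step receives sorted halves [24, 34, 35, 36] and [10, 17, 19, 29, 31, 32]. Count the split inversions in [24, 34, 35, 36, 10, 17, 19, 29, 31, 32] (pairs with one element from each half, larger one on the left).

Count, for every r in R, how many entries of L exceed r:
r = 10: 24, 34, 35, 36 → 4
r = 17: 24, 34, 35, 36 → 4
r = 19: 24, 34, 35, 36 → 4
r = 29: 34, 35, 36 → 3
r = 31: 34, 35, 36 → 3
r = 32: 34, 35, 36 → 3
Cross-inversions: 4 + 4 + 4 + 3 + 3 + 3 = 21

21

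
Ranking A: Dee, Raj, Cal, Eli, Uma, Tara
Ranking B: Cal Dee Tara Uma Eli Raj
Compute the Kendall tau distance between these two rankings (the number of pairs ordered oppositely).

8

Assign each item its position (1..6) in the first ordering, then rewrite the second ordering as that position sequence:
positions: Dee→1, Raj→2, Cal→3, Eli→4, Uma→5, Tara→6
second ordering as positions: [3, 1, 6, 5, 4, 2]
Discordant pairs = inversions in this position sequence.
3: 1, 2 → 2
1: 0
6: 5, 4, 2 → 3
5: 4, 2 → 2
4: 2 → 1
2: 0
Total: 2 + 0 + 3 + 2 + 1 + 0 = 8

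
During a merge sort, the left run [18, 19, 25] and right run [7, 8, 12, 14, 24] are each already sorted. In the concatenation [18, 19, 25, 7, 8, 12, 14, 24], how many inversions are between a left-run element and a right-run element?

13 cross-inversions

For each element r of the right run, count left-run elements greater than r:
r = 7: 18, 19, 25 → 3
r = 8: 18, 19, 25 → 3
r = 12: 18, 19, 25 → 3
r = 14: 18, 19, 25 → 3
r = 24: 25 → 1
Cross-inversions: 3 + 3 + 3 + 3 + 1 = 13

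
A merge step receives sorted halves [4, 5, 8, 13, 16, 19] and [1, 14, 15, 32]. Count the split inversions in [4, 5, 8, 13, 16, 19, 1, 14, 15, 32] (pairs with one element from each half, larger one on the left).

10 cross-inversions

Take each right-half value and tally the left-half values above it:
r = 1: 4, 5, 8, 13, 16, 19 → 6
r = 14: 16, 19 → 2
r = 15: 16, 19 → 2
r = 32: none → 0
Cross-inversions: 6 + 2 + 2 + 0 = 10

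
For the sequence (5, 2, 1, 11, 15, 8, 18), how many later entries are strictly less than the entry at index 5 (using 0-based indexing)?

The element at index 5 is 8.
Elements after it: 18
None of them are smaller than 8.

0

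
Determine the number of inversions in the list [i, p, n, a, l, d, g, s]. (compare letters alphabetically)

Inversions: 14

Sweep left to right; for each value list the smaller values that follow it:
i → a, d, g → 3
p → n, a, l, d, g → 5
n → a, l, d, g → 4
a → none → 0
l → d, g → 2
d → none → 0
g → none → 0
s → none → 0
Sum: 3 + 5 + 4 + 0 + 2 + 0 + 0 + 0 = 14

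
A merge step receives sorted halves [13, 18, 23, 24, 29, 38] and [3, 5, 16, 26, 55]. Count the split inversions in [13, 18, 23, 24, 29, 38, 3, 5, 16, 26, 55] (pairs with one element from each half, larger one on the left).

19 split inversions

For each element r of the right run, count left-run elements greater than r:
r = 3: 13, 18, 23, 24, 29, 38 → 6
r = 5: 13, 18, 23, 24, 29, 38 → 6
r = 16: 18, 23, 24, 29, 38 → 5
r = 26: 29, 38 → 2
r = 55: none → 0
Cross-inversions: 6 + 6 + 5 + 2 + 0 = 19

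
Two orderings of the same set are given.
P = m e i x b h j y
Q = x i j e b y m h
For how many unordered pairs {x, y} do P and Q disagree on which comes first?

13

Assign each item its position (1..8) in the first ordering, then rewrite the second ordering as that position sequence:
positions: m→1, e→2, i→3, x→4, b→5, h→6, j→7, y→8
second ordering as positions: [4, 3, 7, 2, 5, 8, 1, 6]
Discordant pairs = inversions in this position sequence.
4: 3, 2, 1 → 3
3: 2, 1 → 2
7: 2, 5, 1, 6 → 4
2: 1 → 1
5: 1 → 1
8: 1, 6 → 2
1: 0
6: 0
Total: 3 + 2 + 4 + 1 + 1 + 2 + 0 + 0 = 13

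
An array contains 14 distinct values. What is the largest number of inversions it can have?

A reversed (strictly descending) arrangement makes every pair an inversion, giving C(14, 2) inversions.
C(14, 2) = 14·13/2 = 91

91 inversions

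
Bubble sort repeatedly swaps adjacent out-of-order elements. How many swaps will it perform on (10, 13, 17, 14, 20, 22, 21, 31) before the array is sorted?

2

The minimum number of adjacent swaps to sort an array equals its inversion count, since every such swap removes exactly one inversion.
Count inversions — for each element, later elements that are smaller:
10: none → 0
13: none → 0
17: 14 → 1
14: none → 0
20: none → 0
22: 21 → 1
21: none → 0
31: none → 0
Total inversions: 0 + 0 + 1 + 0 + 0 + 1 + 0 + 0 = 2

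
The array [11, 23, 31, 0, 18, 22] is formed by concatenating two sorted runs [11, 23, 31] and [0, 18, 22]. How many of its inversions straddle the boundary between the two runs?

Cross-inversions: 7

Take each right-half value and tally the left-half values above it:
r = 0: 11, 23, 31 → 3
r = 18: 23, 31 → 2
r = 22: 23, 31 → 2
Cross-inversions: 3 + 2 + 2 = 7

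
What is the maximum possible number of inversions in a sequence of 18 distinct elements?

The maximum occurs when the array is in strictly decreasing order: every one of the C(18, 2) pairs is inverted.
C(18, 2) = 18·17/2 = 153

153 inversions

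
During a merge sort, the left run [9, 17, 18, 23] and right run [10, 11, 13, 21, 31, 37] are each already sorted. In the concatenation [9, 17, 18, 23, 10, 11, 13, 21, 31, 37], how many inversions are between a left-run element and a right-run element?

Count, for every r in R, how many entries of L exceed r:
r = 10: 17, 18, 23 → 3
r = 11: 17, 18, 23 → 3
r = 13: 17, 18, 23 → 3
r = 21: 23 → 1
r = 31: none → 0
r = 37: none → 0
Cross-inversions: 3 + 3 + 3 + 1 + 0 + 0 = 10

Cross-inversions: 10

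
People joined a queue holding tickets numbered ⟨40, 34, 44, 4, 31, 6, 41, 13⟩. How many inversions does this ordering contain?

Sweep left to right; for each value list the smaller values that follow it:
40: 5
34: 4
44: 5
4: 0
31: 2
6: 0
41: 1
13: 0
Sum: 5 + 4 + 5 + 0 + 2 + 0 + 1 + 0 = 17

17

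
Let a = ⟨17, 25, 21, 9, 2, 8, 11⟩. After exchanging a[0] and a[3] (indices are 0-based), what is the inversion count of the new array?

Positions 0 and 3 hold 17 and 9; after swapping, the array is [9, 25, 21, 17, 2, 8, 11].
Sweep left to right; for each value list the smaller values that follow it:
9: 2
25: 5
21: 4
17: 3
2: 0
8: 0
11: 0
Sum: 2 + 5 + 4 + 3 + 0 + 0 + 0 = 14

14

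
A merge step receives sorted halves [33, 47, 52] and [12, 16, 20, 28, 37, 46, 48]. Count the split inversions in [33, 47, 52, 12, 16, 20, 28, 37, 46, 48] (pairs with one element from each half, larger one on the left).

17 split inversions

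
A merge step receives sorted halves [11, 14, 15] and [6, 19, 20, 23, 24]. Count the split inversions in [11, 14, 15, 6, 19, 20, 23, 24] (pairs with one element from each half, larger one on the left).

3

For each element r of the right run, count left-run elements greater than r:
r = 6: 11, 14, 15 → 3
r = 19: none → 0
r = 20: none → 0
r = 23: none → 0
r = 24: none → 0
Cross-inversions: 3 + 0 + 0 + 0 + 0 = 3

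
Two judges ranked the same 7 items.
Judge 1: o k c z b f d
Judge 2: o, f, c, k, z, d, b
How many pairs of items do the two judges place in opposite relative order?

6

Assign each item its position (1..7) in the first ordering, then rewrite the second ordering as that position sequence:
positions: o→1, k→2, c→3, z→4, b→5, f→6, d→7
second ordering as positions: [1, 6, 3, 2, 4, 7, 5]
Discordant pairs = inversions in this position sequence.
1: 0
6: 3, 2, 4, 5 → 4
3: 2 → 1
2: 0
4: 0
7: 5 → 1
5: 0
Total: 0 + 4 + 1 + 0 + 0 + 1 + 0 = 6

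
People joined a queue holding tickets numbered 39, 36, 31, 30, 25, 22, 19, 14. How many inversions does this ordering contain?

Inversions: 28

For each element, count later entries that are smaller:
39: 7
36: 6
31: 5
30: 4
25: 3
22: 2
19: 1
14: 0
Sum: 7 + 6 + 5 + 4 + 3 + 2 + 1 + 0 = 28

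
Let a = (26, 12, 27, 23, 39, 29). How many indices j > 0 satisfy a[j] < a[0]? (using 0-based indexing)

The element at index 0 is 26.
Elements after it: 12, 27, 23, 39, 29
Those smaller than 26: 12, 23

2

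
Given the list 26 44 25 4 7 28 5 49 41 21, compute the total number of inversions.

22 inversions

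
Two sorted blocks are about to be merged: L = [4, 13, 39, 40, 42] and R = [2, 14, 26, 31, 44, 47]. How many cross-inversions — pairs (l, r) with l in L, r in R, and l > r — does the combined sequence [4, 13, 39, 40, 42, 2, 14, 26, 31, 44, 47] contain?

14

Count, for every r in R, how many entries of L exceed r:
r = 2: 4, 13, 39, 40, 42 → 5
r = 14: 39, 40, 42 → 3
r = 26: 39, 40, 42 → 3
r = 31: 39, 40, 42 → 3
r = 44: none → 0
r = 47: none → 0
Cross-inversions: 5 + 3 + 3 + 3 + 0 + 0 = 14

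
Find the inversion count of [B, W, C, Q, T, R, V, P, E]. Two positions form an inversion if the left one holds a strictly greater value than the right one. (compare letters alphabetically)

Element-by-element contributions:
B → none → 0
W → C, Q, T, R, V, P, E → 7
C → none → 0
Q → P, E → 2
T → R, P, E → 3
R → P, E → 2
V → P, E → 2
P → E → 1
E → none → 0
Sum: 0 + 7 + 0 + 2 + 3 + 2 + 2 + 1 + 0 = 17

There are 17 out-of-order pairs.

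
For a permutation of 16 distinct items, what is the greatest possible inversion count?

120 inversions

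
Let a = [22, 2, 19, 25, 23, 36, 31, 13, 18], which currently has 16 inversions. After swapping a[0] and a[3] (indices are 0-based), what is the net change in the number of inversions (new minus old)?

Positions 0 and 3 hold 22 and 25; after swapping, the array is [25, 2, 19, 22, 23, 36, 31, 13, 18].
Sweep left to right; for each value list the smaller values that follow it:
25 → 2, 19, 22, 23, 13, 18 → 6
2 → none → 0
19 → 13, 18 → 2
22 → 13, 18 → 2
23 → 13, 18 → 2
36 → 31, 13, 18 → 3
31 → 13, 18 → 2
13 → none → 0
18 → none → 0
Sum: 6 + 0 + 2 + 2 + 2 + 3 + 2 + 0 + 0 = 17
Change: 17 − 16 = +1

+1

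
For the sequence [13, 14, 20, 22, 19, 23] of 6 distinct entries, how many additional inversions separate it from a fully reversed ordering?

13 inversions short

Maximum inversions for 6 distinct elements is C(6, 2) = 6·5/2 = 15.
Current inversions — for each element, count later smaller elements:
13: 0
14: 0
20: 1
22: 1
19: 0
23: 0
Current total: 0 + 0 + 1 + 1 + 0 + 0 = 2
Shortfall: 15 − 2 = 13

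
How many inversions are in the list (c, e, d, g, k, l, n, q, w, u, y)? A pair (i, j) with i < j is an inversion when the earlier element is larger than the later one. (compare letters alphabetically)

2 inversions

Count, for each position, how many later elements it exceeds:
c → none → 0
e → d → 1
d → none → 0
g → none → 0
k → none → 0
l → none → 0
n → none → 0
q → none → 0
w → u → 1
u → none → 0
y → none → 0
Sum: 0 + 1 + 0 + 0 + 0 + 0 + 0 + 0 + 1 + 0 + 0 = 2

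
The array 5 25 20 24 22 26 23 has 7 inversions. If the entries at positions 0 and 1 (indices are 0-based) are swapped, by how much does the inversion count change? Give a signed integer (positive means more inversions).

+1

Positions 0 and 1 hold 5 and 25; after swapping, the array is [25, 5, 20, 24, 22, 26, 23].
Sweep left to right; for each value list the smaller values that follow it:
25: 5
5: 0
20: 0
24: 2
22: 0
26: 1
23: 0
Sum: 5 + 0 + 0 + 2 + 0 + 1 + 0 = 8
Change: 8 − 7 = +1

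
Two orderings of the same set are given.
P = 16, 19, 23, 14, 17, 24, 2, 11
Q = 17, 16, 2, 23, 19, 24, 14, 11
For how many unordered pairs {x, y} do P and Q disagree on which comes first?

Assign each item its position (1..8) in the first ordering, then rewrite the second ordering as that position sequence:
positions: 16→1, 19→2, 23→3, 14→4, 17→5, 24→6, 2→7, 11→8
second ordering as positions: [5, 1, 7, 3, 2, 6, 4, 8]
Discordant pairs = inversions in this position sequence.
5: 1, 3, 2, 4 → 4
1: 0
7: 3, 2, 6, 4 → 4
3: 2 → 1
2: 0
6: 4 → 1
4: 0
8: 0
Total: 4 + 0 + 4 + 1 + 0 + 1 + 0 + 0 = 10

10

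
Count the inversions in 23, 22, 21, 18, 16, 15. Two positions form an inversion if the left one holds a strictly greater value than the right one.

15

Count, for each position, how many later elements it exceeds:
23 → 22, 21, 18, 16, 15 → 5
22 → 21, 18, 16, 15 → 4
21 → 18, 16, 15 → 3
18 → 16, 15 → 2
16 → 15 → 1
15 → none → 0
Sum: 5 + 4 + 3 + 2 + 1 + 0 = 15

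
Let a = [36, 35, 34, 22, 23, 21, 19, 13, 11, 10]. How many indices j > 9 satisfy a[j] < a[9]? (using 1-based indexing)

The element at index 9 is 11.
Elements after it: 10
Those smaller than 11: 10

1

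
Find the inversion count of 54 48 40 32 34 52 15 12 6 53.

Count, for each position, how many later elements it exceeds:
54: 9
48: 6
40: 5
32: 3
34: 3
52: 3
15: 2
12: 1
6: 0
53: 0
Sum: 9 + 6 + 5 + 3 + 3 + 3 + 2 + 1 + 0 + 0 = 32

32 out-of-order pairs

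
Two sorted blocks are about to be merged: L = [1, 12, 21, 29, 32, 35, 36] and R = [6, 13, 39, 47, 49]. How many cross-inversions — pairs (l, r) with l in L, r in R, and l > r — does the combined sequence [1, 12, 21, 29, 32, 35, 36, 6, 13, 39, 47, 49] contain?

11

Count, for every r in R, how many entries of L exceed r:
r = 6: 12, 21, 29, 32, 35, 36 → 6
r = 13: 21, 29, 32, 35, 36 → 5
r = 39: none → 0
r = 47: none → 0
r = 49: none → 0
Cross-inversions: 6 + 5 + 0 + 0 + 0 = 11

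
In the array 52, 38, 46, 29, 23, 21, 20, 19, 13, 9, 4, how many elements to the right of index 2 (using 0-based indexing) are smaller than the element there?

8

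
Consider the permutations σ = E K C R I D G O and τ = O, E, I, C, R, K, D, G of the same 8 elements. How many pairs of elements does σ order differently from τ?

12 discordant pairs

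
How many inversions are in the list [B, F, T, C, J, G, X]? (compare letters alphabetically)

5

Listing every pair i<j with a[i]>a[j] (using 0-based positions):
(1,3): F > C
(2,3): T > C
(2,4): T > J
(2,5): T > G
(4,5): J > G
That's 5 pairs.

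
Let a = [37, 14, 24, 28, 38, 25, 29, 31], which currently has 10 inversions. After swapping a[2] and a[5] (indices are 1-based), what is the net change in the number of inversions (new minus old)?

+5

Positions 2 and 5 hold 14 and 38; after swapping, the array is [37, 38, 24, 28, 14, 25, 29, 31].
Count, for each position, how many later elements it exceeds:
37: 6
38: 6
24: 1
28: 2
14: 0
25: 0
29: 0
31: 0
Sum: 6 + 6 + 1 + 2 + 0 + 0 + 0 + 0 = 15
Change: 15 − 10 = +5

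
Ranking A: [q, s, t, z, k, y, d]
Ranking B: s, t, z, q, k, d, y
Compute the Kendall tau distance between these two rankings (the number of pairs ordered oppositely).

Discordant pairs: 4

Assign each item its position (1..7) in the first ordering, then rewrite the second ordering as that position sequence:
positions: q→1, s→2, t→3, z→4, k→5, y→6, d→7
second ordering as positions: [2, 3, 4, 1, 5, 7, 6]
Discordant pairs = inversions in this position sequence.
2: 1 → 1
3: 1 → 1
4: 1 → 1
1: 0
5: 0
7: 6 → 1
6: 0
Total: 1 + 1 + 1 + 0 + 0 + 1 + 0 = 4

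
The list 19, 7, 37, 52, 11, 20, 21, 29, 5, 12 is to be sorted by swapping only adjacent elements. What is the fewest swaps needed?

There are 24 adjacent swaps.

The minimum number of adjacent swaps to sort an array equals its inversion count, since every such swap removes exactly one inversion.
Count inversions — for each element, later elements that are smaller:
19: 7, 11, 5, 12 → 4
7: 5 → 1
37: 11, 20, 21, 29, 5, 12 → 6
52: 11, 20, 21, 29, 5, 12 → 6
11: 5 → 1
20: 5, 12 → 2
21: 5, 12 → 2
29: 5, 12 → 2
5: none → 0
12: none → 0
Total inversions: 4 + 1 + 6 + 6 + 1 + 2 + 2 + 2 + 0 + 0 = 24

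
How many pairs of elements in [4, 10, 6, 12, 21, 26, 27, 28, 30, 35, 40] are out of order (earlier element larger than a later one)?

1

Count, for each position, how many later elements it exceeds:
4: 0
10: 1
6: 0
12: 0
21: 0
26: 0
27: 0
28: 0
30: 0
35: 0
40: 0
Sum: 0 + 1 + 0 + 0 + 0 + 0 + 0 + 0 + 0 + 0 + 0 = 1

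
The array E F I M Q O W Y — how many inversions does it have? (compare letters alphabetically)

1

For each element, count later entries that are smaller:
E → none → 0
F → none → 0
I → none → 0
M → none → 0
Q → O → 1
O → none → 0
W → none → 0
Y → none → 0
Sum: 0 + 0 + 0 + 0 + 1 + 0 + 0 + 0 = 1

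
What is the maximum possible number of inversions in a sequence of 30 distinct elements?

435

The maximum occurs when the array is in strictly decreasing order: every one of the C(30, 2) pairs is inverted.
C(30, 2) = 30·29/2 = 435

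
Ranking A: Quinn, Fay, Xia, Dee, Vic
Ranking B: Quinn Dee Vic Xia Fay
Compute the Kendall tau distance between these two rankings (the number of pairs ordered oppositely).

5 discordant pairs

Assign each item its position (1..5) in the first ordering, then rewrite the second ordering as that position sequence:
positions: Quinn→1, Fay→2, Xia→3, Dee→4, Vic→5
second ordering as positions: [1, 4, 5, 3, 2]
Discordant pairs = inversions in this position sequence.
1: 0
4: 3, 2 → 2
5: 3, 2 → 2
3: 2 → 1
2: 0
Total: 0 + 2 + 2 + 1 + 0 = 5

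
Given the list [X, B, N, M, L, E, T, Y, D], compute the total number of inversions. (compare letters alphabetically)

19 inversions

For each element, count later entries that are smaller:
X → B, N, M, L, E, T, D → 7
B → none → 0
N → M, L, E, D → 4
M → L, E, D → 3
L → E, D → 2
E → D → 1
T → D → 1
Y → D → 1
D → none → 0
Sum: 7 + 0 + 4 + 3 + 2 + 1 + 1 + 1 + 0 = 19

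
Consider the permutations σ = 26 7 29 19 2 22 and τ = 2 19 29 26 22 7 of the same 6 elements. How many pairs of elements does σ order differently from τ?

10 discordant pairs

Assign each item its position (1..6) in the first ordering, then rewrite the second ordering as that position sequence:
positions: 26→1, 7→2, 29→3, 19→4, 2→5, 22→6
second ordering as positions: [5, 4, 3, 1, 6, 2]
Discordant pairs = inversions in this position sequence.
5: 4, 3, 1, 2 → 4
4: 3, 1, 2 → 3
3: 1, 2 → 2
1: 0
6: 2 → 1
2: 0
Total: 4 + 3 + 2 + 0 + 1 + 0 = 10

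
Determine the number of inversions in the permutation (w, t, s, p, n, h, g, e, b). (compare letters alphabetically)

36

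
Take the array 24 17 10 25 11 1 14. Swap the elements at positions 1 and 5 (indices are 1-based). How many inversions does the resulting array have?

Positions 1 and 5 hold 24 and 11; after swapping, the array is [11, 17, 10, 25, 24, 1, 14].
Count, for each position, how many later elements it exceeds:
11: 2
17: 3
10: 1
25: 3
24: 2
1: 0
14: 0
Sum: 2 + 3 + 1 + 3 + 2 + 0 + 0 = 11

11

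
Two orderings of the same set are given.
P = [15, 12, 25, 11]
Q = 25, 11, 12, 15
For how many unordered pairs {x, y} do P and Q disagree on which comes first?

5 disagreeing pairs

Assign each item its position (1..4) in the first ordering, then rewrite the second ordering as that position sequence:
positions: 15→1, 12→2, 25→3, 11→4
second ordering as positions: [3, 4, 2, 1]
Discordant pairs = inversions in this position sequence.
3: 2, 1 → 2
4: 2, 1 → 2
2: 1 → 1
1: 0
Total: 2 + 2 + 1 + 0 = 5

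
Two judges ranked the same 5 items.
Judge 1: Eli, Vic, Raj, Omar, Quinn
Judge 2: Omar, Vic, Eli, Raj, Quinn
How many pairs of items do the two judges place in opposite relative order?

4

Assign each item its position (1..5) in the first ordering, then rewrite the second ordering as that position sequence:
positions: Eli→1, Vic→2, Raj→3, Omar→4, Quinn→5
second ordering as positions: [4, 2, 1, 3, 5]
Discordant pairs = inversions in this position sequence.
4: 2, 1, 3 → 3
2: 1 → 1
1: 0
3: 0
5: 0
Total: 3 + 1 + 0 + 0 + 0 = 4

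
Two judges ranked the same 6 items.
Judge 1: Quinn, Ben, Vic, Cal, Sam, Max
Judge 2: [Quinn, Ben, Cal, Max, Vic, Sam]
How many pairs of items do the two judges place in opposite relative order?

There are 3 discordant pairs.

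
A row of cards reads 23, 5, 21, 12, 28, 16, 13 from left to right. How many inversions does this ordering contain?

Inversion pairs (indices are 1-based):
(1,2): 23 > 5
(1,3): 23 > 21
(1,4): 23 > 12
(1,6): 23 > 16
(1,7): 23 > 13
(3,4): 21 > 12
(3,6): 21 > 16
(3,7): 21 > 13
(5,6): 28 > 16
(5,7): 28 > 13
(6,7): 16 > 13
That's 11 pairs.

11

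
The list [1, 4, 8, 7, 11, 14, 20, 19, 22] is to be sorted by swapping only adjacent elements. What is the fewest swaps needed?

2

Each adjacent swap fixes exactly one inversion, so the minimum swap count equals the number of inversions.
Count inversions — for each element, later elements that are smaller:
1: none → 0
4: none → 0
8: 7 → 1
7: none → 0
11: none → 0
14: none → 0
20: 19 → 1
19: none → 0
22: none → 0
Total inversions: 0 + 0 + 1 + 0 + 0 + 0 + 1 + 0 + 0 = 2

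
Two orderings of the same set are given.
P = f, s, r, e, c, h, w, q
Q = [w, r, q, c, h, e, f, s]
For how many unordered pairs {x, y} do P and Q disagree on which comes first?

Assign each item its position (1..8) in the first ordering, then rewrite the second ordering as that position sequence:
positions: f→1, s→2, r→3, e→4, c→5, h→6, w→7, q→8
second ordering as positions: [7, 3, 8, 5, 6, 4, 1, 2]
Discordant pairs = inversions in this position sequence.
7: 3, 5, 6, 4, 1, 2 → 6
3: 1, 2 → 2
8: 5, 6, 4, 1, 2 → 5
5: 4, 1, 2 → 3
6: 4, 1, 2 → 3
4: 1, 2 → 2
1: 0
2: 0
Total: 6 + 2 + 5 + 3 + 3 + 2 + 0 + 0 = 21

21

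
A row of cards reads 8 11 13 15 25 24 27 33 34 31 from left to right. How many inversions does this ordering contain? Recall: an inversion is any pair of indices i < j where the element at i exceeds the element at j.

Sweep left to right; for each value list the smaller values that follow it:
8 → none → 0
11 → none → 0
13 → none → 0
15 → none → 0
25 → 24 → 1
24 → none → 0
27 → none → 0
33 → 31 → 1
34 → 31 → 1
31 → none → 0
Sum: 0 + 0 + 0 + 0 + 1 + 0 + 0 + 1 + 1 + 0 = 3

There are 3 out-of-order pairs.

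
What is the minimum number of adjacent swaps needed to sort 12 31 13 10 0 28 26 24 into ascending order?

Each adjacent swap fixes exactly one inversion, so the minimum swap count equals the number of inversions.
Count inversions — for each element, later elements that are smaller:
12: 10, 0 → 2
31: 13, 10, 0, 28, 26, 24 → 6
13: 10, 0 → 2
10: 0 → 1
0: none → 0
28: 26, 24 → 2
26: 24 → 1
24: none → 0
Total inversions: 2 + 6 + 2 + 1 + 0 + 2 + 1 + 0 = 14

14 adjacent swaps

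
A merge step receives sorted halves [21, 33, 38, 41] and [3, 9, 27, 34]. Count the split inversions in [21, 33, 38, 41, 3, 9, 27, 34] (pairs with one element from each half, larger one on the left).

13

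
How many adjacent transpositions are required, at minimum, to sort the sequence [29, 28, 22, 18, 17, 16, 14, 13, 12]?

The minimum number of adjacent swaps to sort an array equals its inversion count, since every such swap removes exactly one inversion.
Count inversions — for each element, later elements that are smaller:
29: 28, 22, 18, 17, 16, 14, 13, 12 → 8
28: 22, 18, 17, 16, 14, 13, 12 → 7
22: 18, 17, 16, 14, 13, 12 → 6
18: 17, 16, 14, 13, 12 → 5
17: 16, 14, 13, 12 → 4
16: 14, 13, 12 → 3
14: 13, 12 → 2
13: 12 → 1
12: none → 0
Total inversions: 8 + 7 + 6 + 5 + 4 + 3 + 2 + 1 + 0 = 36

36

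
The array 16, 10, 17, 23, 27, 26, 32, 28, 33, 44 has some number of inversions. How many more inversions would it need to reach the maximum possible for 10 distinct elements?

Maximum inversions for 10 distinct elements is C(10, 2) = 10·9/2 = 45.
Current inversions — for each element, count later smaller elements:
16: 1
10: 0
17: 0
23: 0
27: 1
26: 0
32: 1
28: 0
33: 0
44: 0
Current total: 1 + 0 + 0 + 0 + 1 + 0 + 1 + 0 + 0 + 0 = 3
Shortfall: 45 − 3 = 42

42 inversions short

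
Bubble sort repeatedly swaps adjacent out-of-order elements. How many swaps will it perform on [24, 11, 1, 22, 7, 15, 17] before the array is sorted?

11

The minimum number of adjacent swaps to sort an array equals its inversion count, since every such swap removes exactly one inversion.
Count inversions — for each element, later elements that are smaller:
24: 11, 1, 22, 7, 15, 17 → 6
11: 1, 7 → 2
1: none → 0
22: 7, 15, 17 → 3
7: none → 0
15: none → 0
17: none → 0
Total inversions: 6 + 2 + 0 + 3 + 0 + 0 + 0 = 11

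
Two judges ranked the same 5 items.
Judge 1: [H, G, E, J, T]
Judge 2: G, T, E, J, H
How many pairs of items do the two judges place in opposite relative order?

There are 6 discordant pairs.

Assign each item its position (1..5) in the first ordering, then rewrite the second ordering as that position sequence:
positions: H→1, G→2, E→3, J→4, T→5
second ordering as positions: [2, 5, 3, 4, 1]
Discordant pairs = inversions in this position sequence.
2: 1 → 1
5: 3, 4, 1 → 3
3: 1 → 1
4: 1 → 1
1: 0
Total: 1 + 3 + 1 + 1 + 0 = 6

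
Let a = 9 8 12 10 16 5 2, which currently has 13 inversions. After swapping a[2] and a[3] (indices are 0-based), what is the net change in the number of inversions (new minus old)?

-1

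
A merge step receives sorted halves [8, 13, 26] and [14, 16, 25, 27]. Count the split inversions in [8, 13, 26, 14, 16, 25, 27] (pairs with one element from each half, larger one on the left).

3

For each element r of the right run, count left-run elements greater than r:
r = 14: 26 → 1
r = 16: 26 → 1
r = 25: 26 → 1
r = 27: none → 0
Cross-inversions: 1 + 1 + 1 + 0 = 3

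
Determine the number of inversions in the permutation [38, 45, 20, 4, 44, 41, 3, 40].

Sweep left to right; for each value list the smaller values that follow it:
38 → 20, 4, 3 → 3
45 → 20, 4, 44, 41, 3, 40 → 6
20 → 4, 3 → 2
4 → 3 → 1
44 → 41, 3, 40 → 3
41 → 3, 40 → 2
3 → none → 0
40 → none → 0
Sum: 3 + 6 + 2 + 1 + 3 + 2 + 0 + 0 = 17

17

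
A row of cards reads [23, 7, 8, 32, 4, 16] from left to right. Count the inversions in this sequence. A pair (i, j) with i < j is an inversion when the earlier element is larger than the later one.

Count, for each position, how many later elements it exceeds:
23: 4
7: 1
8: 1
32: 2
4: 0
16: 0
Sum: 4 + 1 + 1 + 2 + 0 + 0 = 8

8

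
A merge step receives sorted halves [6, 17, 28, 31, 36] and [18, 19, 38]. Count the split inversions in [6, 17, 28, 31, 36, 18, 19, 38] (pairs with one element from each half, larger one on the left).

For each element r of the right run, count left-run elements greater than r:
r = 18: 28, 31, 36 → 3
r = 19: 28, 31, 36 → 3
r = 38: none → 0
Cross-inversions: 3 + 3 + 0 = 6

6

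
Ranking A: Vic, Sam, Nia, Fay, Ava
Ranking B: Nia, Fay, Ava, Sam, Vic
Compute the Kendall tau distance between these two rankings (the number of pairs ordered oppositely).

Assign each item its position (1..5) in the first ordering, then rewrite the second ordering as that position sequence:
positions: Vic→1, Sam→2, Nia→3, Fay→4, Ava→5
second ordering as positions: [3, 4, 5, 2, 1]
Discordant pairs = inversions in this position sequence.
3: 2, 1 → 2
4: 2, 1 → 2
5: 2, 1 → 2
2: 1 → 1
1: 0
Total: 2 + 2 + 2 + 1 + 0 = 7

7 discordant pairs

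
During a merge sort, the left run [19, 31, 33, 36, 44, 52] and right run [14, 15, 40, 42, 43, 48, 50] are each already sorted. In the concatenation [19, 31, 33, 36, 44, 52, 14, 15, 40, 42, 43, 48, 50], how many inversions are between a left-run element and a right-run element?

Take each right-half value and tally the left-half values above it:
r = 14: 19, 31, 33, 36, 44, 52 → 6
r = 15: 19, 31, 33, 36, 44, 52 → 6
r = 40: 44, 52 → 2
r = 42: 44, 52 → 2
r = 43: 44, 52 → 2
r = 48: 52 → 1
r = 50: 52 → 1
Cross-inversions: 6 + 6 + 2 + 2 + 2 + 1 + 1 = 20

20 cross-inversions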